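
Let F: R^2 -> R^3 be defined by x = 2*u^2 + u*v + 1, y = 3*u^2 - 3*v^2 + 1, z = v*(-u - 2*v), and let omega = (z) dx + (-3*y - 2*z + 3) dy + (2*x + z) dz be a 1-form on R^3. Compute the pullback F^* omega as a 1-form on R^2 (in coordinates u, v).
F^* omega = (-54*u^3 + 4*u^2*v + 68*u*v^2 - 2*v) du + (-4*u^3 + 36*u^2*v - 16*u*v^2 - 2*u - 70*v^3 - 8*v) dv

Using F^*(f dg) = (f ∘ F) d(g ∘ F), substitute each coordinate x_i by F_i(u, v) in f_i, and replace dx_i by d F_i = (∂F_i/∂u) du + (∂F_i/∂v) dv.
  For the x component: f_1(F) = v*(-u - 2*v); d F_1 = (4*u + v) du + (u) dv
  For the y component: f_2(F) = -9*u^2 + 2*u*v + 13*v^2; d F_2 = (6*u) du + (-6*v) dv
  For the z component: f_3(F) = 4*u^2 + u*v - 2*v^2 + 2; d F_3 = (-v) du + (-u - 4*v) dv
Combining and collecting du, dv coefficients:
  coeff of du: -54*u^3 + 4*u^2*v + 68*u*v^2 - 2*v
  coeff of dv: -4*u^3 + 36*u^2*v - 16*u*v^2 - 2*u - 70*v^3 - 8*v
F^* omega = (-54*u^3 + 4*u^2*v + 68*u*v^2 - 2*v) du + (-4*u^3 + 36*u^2*v - 16*u*v^2 - 2*u - 70*v^3 - 8*v) dv.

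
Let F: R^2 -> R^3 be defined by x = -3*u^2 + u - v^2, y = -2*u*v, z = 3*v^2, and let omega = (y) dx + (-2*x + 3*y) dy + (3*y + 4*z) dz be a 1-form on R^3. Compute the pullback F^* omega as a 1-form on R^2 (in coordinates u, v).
F^* omega = (2*v*(6*u*v + u - 2*v^2)) du + (-12*u^3 + 12*u^2*v + 4*u^2 - 36*u*v^2 + 72*v^3) dv

Using F^*(f dg) = (f ∘ F) d(g ∘ F), substitute each coordinate x_i by F_i(u, v) in f_i, and replace dx_i by d F_i = (∂F_i/∂u) du + (∂F_i/∂v) dv.
  For the x component: f_1(F) = -2*u*v; d F_1 = (1 - 6*u) du + (-2*v) dv
  For the y component: f_2(F) = 6*u^2 - 6*u*v - 2*u + 2*v^2; d F_2 = (-2*v) du + (-2*u) dv
  For the z component: f_3(F) = 6*v*(-u + 2*v); d F_3 = (0) du + (6*v) dv
Combining and collecting du, dv coefficients:
  coeff of du: 2*v*(6*u*v + u - 2*v^2)
  coeff of dv: -12*u^3 + 12*u^2*v + 4*u^2 - 36*u*v^2 + 72*v^3
F^* omega = (2*v*(6*u*v + u - 2*v^2)) du + (-12*u^3 + 12*u^2*v + 4*u^2 - 36*u*v^2 + 72*v^3) dv.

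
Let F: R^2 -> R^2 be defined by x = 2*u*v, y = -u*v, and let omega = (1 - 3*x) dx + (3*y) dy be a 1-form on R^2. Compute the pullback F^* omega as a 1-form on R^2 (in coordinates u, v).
F^* omega = (v*(-9*u*v + 2)) du + (u*(-9*u*v + 2)) dv

Using F^*(f dg) = (f ∘ F) d(g ∘ F), substitute each coordinate x_i by F_i(u, v) in f_i, and replace dx_i by d F_i = (∂F_i/∂u) du + (∂F_i/∂v) dv.
  For the x component: f_1(F) = -6*u*v + 1; d F_1 = (2*v) du + (2*u) dv
  For the y component: f_2(F) = -3*u*v; d F_2 = (-v) du + (-u) dv
Combining and collecting du, dv coefficients:
  coeff of du: v*(-9*u*v + 2)
  coeff of dv: u*(-9*u*v + 2)
F^* omega = (v*(-9*u*v + 2)) du + (u*(-9*u*v + 2)) dv.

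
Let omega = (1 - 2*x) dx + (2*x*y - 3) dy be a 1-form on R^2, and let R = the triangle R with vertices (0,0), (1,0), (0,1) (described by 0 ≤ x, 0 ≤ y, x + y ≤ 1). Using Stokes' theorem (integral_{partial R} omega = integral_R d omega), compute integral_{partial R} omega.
integral_(partial R) omega = 1/3

Stokes: integral_partial_R omega = integral_R d omega with d omega = (∂Q/∂x - ∂P/∂y) dx ∧ dy.
  ∂Q/∂x = 2*y
  ∂P/∂y = 0
  integrand = ∂Q/∂x - ∂P/∂y = 2*y.
Integrating over R: integral_0^1 integral_0^{1-x} (2*y) dy dx = 1/3.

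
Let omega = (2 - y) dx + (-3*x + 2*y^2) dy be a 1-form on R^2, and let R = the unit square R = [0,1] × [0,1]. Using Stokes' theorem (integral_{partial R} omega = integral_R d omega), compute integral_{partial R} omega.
integral_(partial R) omega = -2

Stokes: integral_partial_R omega = integral_R d omega with d omega = (∂Q/∂x - ∂P/∂y) dx ∧ dy.
  ∂Q/∂x = -3
  ∂P/∂y = -1
  integrand = ∂Q/∂x - ∂P/∂y = -2.
Integrating over R: integral_0^1 integral_0^1 (-2) dx dy = -2.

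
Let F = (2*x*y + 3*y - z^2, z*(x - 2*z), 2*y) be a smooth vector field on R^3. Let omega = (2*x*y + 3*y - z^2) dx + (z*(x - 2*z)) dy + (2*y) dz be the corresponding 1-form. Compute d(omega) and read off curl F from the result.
d(omega) = (-x + 4*z + 2) dy ∧ dz + (-2*z) dz ∧ dx + (-2*x + z - 3) dx ∧ dy; curl F = (-x + 4*z + 2, -2*z, -2*x + z - 3)

d omega = sum_{i<j} (∂f_j/∂x_i - ∂f_i/∂x_j) dx_i ∧ dx_j. Under the identification (dy ∧ dz, dz ∧ dx, dx ∧ dy) ↔ (e_x, e_y, e_z), the coefficients are exactly the components of curl F. Compute:
  ∂R/∂y - ∂Q/∂z = (2) - (x - 4*z) = -x + 4*z + 2
  ∂P/∂z - ∂R/∂x = (-2*z) - (0) = -2*z
  ∂Q/∂x - ∂P/∂y = (z) - (2*x + 3) = -2*x + z - 3.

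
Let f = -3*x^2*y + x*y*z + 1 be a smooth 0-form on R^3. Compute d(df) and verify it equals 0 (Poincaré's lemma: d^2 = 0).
d(df) = 0

Step 1: df = sum_i (∂f/∂x_i) dx_i = (y*(-6*x + z)) dx + (x*(-3*x + z)) dy + (x*y) dz.
Step 2: Apply d again. Using the 1-form formula, the coefficient of dx ∧ dy in d(df) is ∂^2 f/∂x ∂y - ∂^2 f/∂y ∂x = (-6*x + z) - (-6*x + z) = 0 (equality of mixed partials for smooth f).
Similarly for dx ∧ dz and dy ∧ dz — all coefficients vanish. So d(df) = 0.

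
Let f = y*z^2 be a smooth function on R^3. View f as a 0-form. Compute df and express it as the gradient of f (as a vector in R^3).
df = (0) dx + (z^2) dy + (2*y*z) dz; grad f = (0, z^2, 2*y*z)

For a 0-form f, d f = (∂f/∂x) dx + (∂f/∂y) dy + (∂f/∂z) dz. The components of the vector representation are exactly the entries of grad f in Cartesian coordinates:
  ∂f/∂x = 0
  ∂f/∂y = z^2
  ∂f/∂z = 2*y*z.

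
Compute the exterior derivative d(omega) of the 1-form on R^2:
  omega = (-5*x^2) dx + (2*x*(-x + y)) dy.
d(omega) = (-4*x + 2*y) dx ∧ dy

For a 1-form omega = sum_i f_i dx_i, the exterior derivative is
  d(omega) = sum_{i < j} (∂f_j/∂x_i - ∂f_i/∂x_j) dx_i ∧ dx_j.
  coefficient of dx ∧ dy: ∂f_2/∂x - ∂f_1/∂y = ∂(2*x*(-x + y))/∂x - ∂(-5*x^2)/∂y = -4*x + 2*y
Assembling: d(omega) = (-4*x + 2*y) dx ∧ dy.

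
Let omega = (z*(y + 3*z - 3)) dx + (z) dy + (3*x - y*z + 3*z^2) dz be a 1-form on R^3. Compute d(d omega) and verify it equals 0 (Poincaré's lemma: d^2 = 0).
d(d omega) = 0

Step 1: d omega = sum_{i<j} (∂f_j/∂x_i - ∂f_i/∂x_j) dx_i ∧ dx_j:
  coeff of dx ∧ dy: -z
  coeff of dx ∧ dz: -y - 6*z + 6
  coeff of dy ∧ dz: -z - 1
Step 2: Apply d again to each 2-form coefficient. The only possible 3-form in R^3 is dx ∧ dy ∧ dz, with coefficient
  ∂(coeff of dy∧dz)/∂x - ∂(coeff of dx∧dz)/∂y + ∂(coeff of dx∧dy)/∂z
  = ∂/∂x (-z - 1) - ∂/∂y (-y - 6*z + 6) + ∂/∂z (-z).
Each of these terms simplifies to sums of mixed partials that cancel in pairs. The result is 0 (by equality of mixed partials for smooth functions — Schwarz / Clairaut).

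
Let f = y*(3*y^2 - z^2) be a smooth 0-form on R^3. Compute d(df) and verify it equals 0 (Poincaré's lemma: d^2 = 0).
d(df) = 0

Step 1: df = sum_i (∂f/∂x_i) dx_i = (0) dx + (9*y^2 - z^2) dy + (-2*y*z) dz.
Step 2: Apply d again. Using the 1-form formula, the coefficient of dx ∧ dy in d(df) is ∂^2 f/∂x ∂y - ∂^2 f/∂y ∂x = (0) - (0) = 0 (equality of mixed partials for smooth f).
Similarly for dx ∧ dz and dy ∧ dz — all coefficients vanish. So d(df) = 0.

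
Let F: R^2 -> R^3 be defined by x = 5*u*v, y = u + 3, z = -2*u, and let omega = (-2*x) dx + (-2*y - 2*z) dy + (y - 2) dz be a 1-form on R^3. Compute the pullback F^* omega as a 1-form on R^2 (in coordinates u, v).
F^* omega = (-50*u*v^2 - 8) du + (-50*u^2*v) dv

Using F^*(f dg) = (f ∘ F) d(g ∘ F), substitute each coordinate x_i by F_i(u, v) in f_i, and replace dx_i by d F_i = (∂F_i/∂u) du + (∂F_i/∂v) dv.
  For the x component: f_1(F) = -10*u*v; d F_1 = (5*v) du + (5*u) dv
  For the y component: f_2(F) = 2*u - 6; d F_2 = (1) du + (0) dv
  For the z component: f_3(F) = u + 1; d F_3 = (-2) du + (0) dv
Combining and collecting du, dv coefficients:
  coeff of du: -50*u*v^2 - 8
  coeff of dv: -50*u^2*v
F^* omega = (-50*u*v^2 - 8) du + (-50*u^2*v) dv.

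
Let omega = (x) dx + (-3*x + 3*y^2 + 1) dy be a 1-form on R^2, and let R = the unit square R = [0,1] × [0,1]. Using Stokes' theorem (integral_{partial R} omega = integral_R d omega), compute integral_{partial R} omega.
integral_(partial R) omega = -3

Stokes: integral_partial_R omega = integral_R d omega with d omega = (∂Q/∂x - ∂P/∂y) dx ∧ dy.
  ∂Q/∂x = -3
  ∂P/∂y = 0
  integrand = ∂Q/∂x - ∂P/∂y = -3.
Integrating over R: integral_0^1 integral_0^1 (-3) dx dy = -3.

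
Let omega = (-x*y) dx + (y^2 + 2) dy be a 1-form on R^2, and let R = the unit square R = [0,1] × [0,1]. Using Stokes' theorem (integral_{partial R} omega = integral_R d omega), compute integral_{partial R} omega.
integral_(partial R) omega = 1/2

Stokes: integral_partial_R omega = integral_R d omega with d omega = (∂Q/∂x - ∂P/∂y) dx ∧ dy.
  ∂Q/∂x = 0
  ∂P/∂y = -x
  integrand = ∂Q/∂x - ∂P/∂y = x.
Integrating over R: integral_0^1 integral_0^1 (x) dx dy = 1/2.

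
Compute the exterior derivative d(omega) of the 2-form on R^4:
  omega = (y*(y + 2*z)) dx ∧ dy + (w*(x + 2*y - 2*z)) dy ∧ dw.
d(omega) = (2*y) dx ∧ dy ∧ dz + (w) dx ∧ dy ∧ dw + (2*w) dy ∧ dz ∧ dw

For a 2-form omega = sum_{i<j} g_{ij} dx_i ∧ dx_j, the exterior derivative is
  d(omega) = sum_{i<j} d(g_{ij}) ∧ dx_i ∧ dx_j = sum_{i<j, k} (∂g_{ij}/∂x_k) dx_k ∧ dx_i ∧ dx_j.
Expand each term, using dx_k ∧ dx_i ∧ dx_j = sgn(permutation) dx_{(a)} ∧ dx_{(b)} ∧ dx_{(c)} with (a < b < c) sorted:
  d(y*(y + 2*z)) includes (∂/∂z)(y*(y + 2*z)) dz = (2*y) dz, which multiplied by dx ∧ dy gives (2*y) dx ∧ dy ∧ dz
  d(w*(x + 2*y - 2*z)) includes (∂/∂x)(w*(x + 2*y - 2*z)) dx = (w) dx, which multiplied by dy ∧ dw gives (w) dx ∧ dy ∧ dw
  d(w*(x + 2*y - 2*z)) includes (∂/∂z)(w*(x + 2*y - 2*z)) dz = (-2*w) dz, which multiplied by dy ∧ dw gives (2*w) dy ∧ dz ∧ dw
Collecting like 3-forms: d(omega) = (2*y) dx ∧ dy ∧ dz + (w) dx ∧ dy ∧ dw + (2*w) dy ∧ dz ∧ dw.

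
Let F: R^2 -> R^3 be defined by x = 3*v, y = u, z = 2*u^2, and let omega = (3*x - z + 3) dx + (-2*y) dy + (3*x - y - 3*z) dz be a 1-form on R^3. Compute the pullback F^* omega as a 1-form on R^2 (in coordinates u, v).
F^* omega = (2*u*(-12*u^2 - 2*u + 18*v - 1)) du + (-6*u^2 + 27*v + 9) dv

Using F^*(f dg) = (f ∘ F) d(g ∘ F), substitute each coordinate x_i by F_i(u, v) in f_i, and replace dx_i by d F_i = (∂F_i/∂u) du + (∂F_i/∂v) dv.
  For the x component: f_1(F) = -2*u^2 + 9*v + 3; d F_1 = (0) du + (3) dv
  For the y component: f_2(F) = -2*u; d F_2 = (1) du + (0) dv
  For the z component: f_3(F) = -6*u^2 - u + 9*v; d F_3 = (4*u) du + (0) dv
Combining and collecting du, dv coefficients:
  coeff of du: 2*u*(-12*u^2 - 2*u + 18*v - 1)
  coeff of dv: -6*u^2 + 27*v + 9
F^* omega = (2*u*(-12*u^2 - 2*u + 18*v - 1)) du + (-6*u^2 + 27*v + 9) dv.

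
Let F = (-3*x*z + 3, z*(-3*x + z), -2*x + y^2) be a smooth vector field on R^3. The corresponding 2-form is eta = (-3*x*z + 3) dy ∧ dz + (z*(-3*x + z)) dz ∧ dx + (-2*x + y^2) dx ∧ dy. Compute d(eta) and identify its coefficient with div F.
d(eta) = (-3*z) dx ∧ dy ∧ dz; div F = -3*z

For a 2-form in R^3 of the form above, applying d gives a 3-form with coefficient ∂P/∂x + ∂Q/∂y + ∂R/∂z:
  ∂P/∂x = -3*z
  ∂Q/∂y = 0
  ∂R/∂z = 0
Sum = -3*z, which is exactly div F.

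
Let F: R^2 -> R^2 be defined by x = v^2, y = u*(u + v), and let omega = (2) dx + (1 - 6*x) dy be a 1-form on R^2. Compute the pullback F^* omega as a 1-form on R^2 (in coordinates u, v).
F^* omega = (-12*u*v^2 + 2*u - 6*v^3 + v) du + (-6*u*v^2 + u + 4*v) dv

Using F^*(f dg) = (f ∘ F) d(g ∘ F), substitute each coordinate x_i by F_i(u, v) in f_i, and replace dx_i by d F_i = (∂F_i/∂u) du + (∂F_i/∂v) dv.
  For the x component: f_1(F) = 2; d F_1 = (0) du + (2*v) dv
  For the y component: f_2(F) = 1 - 6*v^2; d F_2 = (2*u + v) du + (u) dv
Combining and collecting du, dv coefficients:
  coeff of du: -12*u*v^2 + 2*u - 6*v^3 + v
  coeff of dv: -6*u*v^2 + u + 4*v
F^* omega = (-12*u*v^2 + 2*u - 6*v^3 + v) du + (-6*u*v^2 + u + 4*v) dv.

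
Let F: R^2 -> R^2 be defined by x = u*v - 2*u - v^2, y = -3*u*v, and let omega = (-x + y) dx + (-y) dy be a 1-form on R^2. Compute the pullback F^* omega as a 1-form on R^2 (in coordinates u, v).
F^* omega = (-13*u*v^2 + 10*u*v - 4*u + v^3 - 2*v^2) du + (-13*u^2*v + 2*u^2 + 9*u*v^2 - 4*u*v - 2*v^3) dv

Using F^*(f dg) = (f ∘ F) d(g ∘ F), substitute each coordinate x_i by F_i(u, v) in f_i, and replace dx_i by d F_i = (∂F_i/∂u) du + (∂F_i/∂v) dv.
  For the x component: f_1(F) = -4*u*v + 2*u + v^2; d F_1 = (v - 2) du + (u - 2*v) dv
  For the y component: f_2(F) = 3*u*v; d F_2 = (-3*v) du + (-3*u) dv
Combining and collecting du, dv coefficients:
  coeff of du: -13*u*v^2 + 10*u*v - 4*u + v^3 - 2*v^2
  coeff of dv: -13*u^2*v + 2*u^2 + 9*u*v^2 - 4*u*v - 2*v^3
F^* omega = (-13*u*v^2 + 10*u*v - 4*u + v^3 - 2*v^2) du + (-13*u^2*v + 2*u^2 + 9*u*v^2 - 4*u*v - 2*v^3) dv.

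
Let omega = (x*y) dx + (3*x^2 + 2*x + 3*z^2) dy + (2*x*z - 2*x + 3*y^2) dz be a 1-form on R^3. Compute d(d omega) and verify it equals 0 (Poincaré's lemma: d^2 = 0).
d(d omega) = 0

Step 1: d omega = sum_{i<j} (∂f_j/∂x_i - ∂f_i/∂x_j) dx_i ∧ dx_j:
  coeff of dx ∧ dy: 5*x + 2
  coeff of dx ∧ dz: 2*z - 2
  coeff of dy ∧ dz: 6*y - 6*z
Step 2: Apply d again to each 2-form coefficient. The only possible 3-form in R^3 is dx ∧ dy ∧ dz, with coefficient
  ∂(coeff of dy∧dz)/∂x - ∂(coeff of dx∧dz)/∂y + ∂(coeff of dx∧dy)/∂z
  = ∂/∂x (6*y - 6*z) - ∂/∂y (2*z - 2) + ∂/∂z (5*x + 2).
Each of these terms simplifies to sums of mixed partials that cancel in pairs. The result is 0 (by equality of mixed partials for smooth functions — Schwarz / Clairaut).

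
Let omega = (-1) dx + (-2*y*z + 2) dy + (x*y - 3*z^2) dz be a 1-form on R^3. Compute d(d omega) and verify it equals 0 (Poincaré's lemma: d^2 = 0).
d(d omega) = 0

Step 1: d omega = sum_{i<j} (∂f_j/∂x_i - ∂f_i/∂x_j) dx_i ∧ dx_j:
  coeff of dx ∧ dy: 0
  coeff of dx ∧ dz: y
  coeff of dy ∧ dz: x + 2*y
Step 2: Apply d again to each 2-form coefficient. The only possible 3-form in R^3 is dx ∧ dy ∧ dz, with coefficient
  ∂(coeff of dy∧dz)/∂x - ∂(coeff of dx∧dz)/∂y + ∂(coeff of dx∧dy)/∂z
  = ∂/∂x (x + 2*y) - ∂/∂y (y) + ∂/∂z (0).
Each of these terms simplifies to sums of mixed partials that cancel in pairs. The result is 0 (by equality of mixed partials for smooth functions — Schwarz / Clairaut).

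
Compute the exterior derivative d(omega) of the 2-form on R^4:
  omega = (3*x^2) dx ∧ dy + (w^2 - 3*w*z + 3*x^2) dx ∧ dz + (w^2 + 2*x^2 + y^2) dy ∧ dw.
d(omega) = (2*w - 3*z) dx ∧ dz ∧ dw + (4*x) dx ∧ dy ∧ dw

For a 2-form omega = sum_{i<j} g_{ij} dx_i ∧ dx_j, the exterior derivative is
  d(omega) = sum_{i<j} d(g_{ij}) ∧ dx_i ∧ dx_j = sum_{i<j, k} (∂g_{ij}/∂x_k) dx_k ∧ dx_i ∧ dx_j.
Expand each term, using dx_k ∧ dx_i ∧ dx_j = sgn(permutation) dx_{(a)} ∧ dx_{(b)} ∧ dx_{(c)} with (a < b < c) sorted:
  d(w^2 - 3*w*z + 3*x^2) includes (∂/∂w)(w^2 - 3*w*z + 3*x^2) dw = (2*w - 3*z) dw, which multiplied by dx ∧ dz gives (2*w - 3*z) dx ∧ dz ∧ dw
  d(w^2 + 2*x^2 + y^2) includes (∂/∂x)(w^2 + 2*x^2 + y^2) dx = (4*x) dx, which multiplied by dy ∧ dw gives (4*x) dx ∧ dy ∧ dw
Collecting like 3-forms: d(omega) = (2*w - 3*z) dx ∧ dz ∧ dw + (4*x) dx ∧ dy ∧ dw.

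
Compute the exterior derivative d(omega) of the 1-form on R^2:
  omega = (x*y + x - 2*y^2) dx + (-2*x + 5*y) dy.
d(omega) = (-x + 4*y - 2) dx ∧ dy

For a 1-form omega = sum_i f_i dx_i, the exterior derivative is
  d(omega) = sum_{i < j} (∂f_j/∂x_i - ∂f_i/∂x_j) dx_i ∧ dx_j.
  coefficient of dx ∧ dy: ∂f_2/∂x - ∂f_1/∂y = ∂(-2*x + 5*y)/∂x - ∂(x*y + x - 2*y^2)/∂y = -x + 4*y - 2
Assembling: d(omega) = (-x + 4*y - 2) dx ∧ dy.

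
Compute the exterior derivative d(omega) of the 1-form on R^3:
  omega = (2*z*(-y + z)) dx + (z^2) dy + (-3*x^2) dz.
d(omega) = (2*z) dx ∧ dy + (-6*x + 2*y - 4*z) dx ∧ dz + (-2*z) dy ∧ dz

For a 1-form omega = sum_i f_i dx_i, the exterior derivative is
  d(omega) = sum_{i < j} (∂f_j/∂x_i - ∂f_i/∂x_j) dx_i ∧ dx_j.
  coefficient of dx ∧ dy: ∂f_2/∂x - ∂f_1/∂y = ∂(z^2)/∂x - ∂(2*z*(-y + z))/∂y = 2*z
  coefficient of dx ∧ dz: ∂f_3/∂x - ∂f_1/∂z = ∂(-3*x^2)/∂x - ∂(2*z*(-y + z))/∂z = -6*x + 2*y - 4*z
  coefficient of dy ∧ dz: ∂f_3/∂y - ∂f_2/∂z = ∂(-3*x^2)/∂y - ∂(z^2)/∂z = -2*z
Assembling: d(omega) = (2*z) dx ∧ dy + (-6*x + 2*y - 4*z) dx ∧ dz + (-2*z) dy ∧ dz.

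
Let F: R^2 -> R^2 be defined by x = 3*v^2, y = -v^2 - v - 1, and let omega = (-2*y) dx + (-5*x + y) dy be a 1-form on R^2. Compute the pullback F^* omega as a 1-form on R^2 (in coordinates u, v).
F^* omega = (44*v^3 + 30*v^2 + 15*v + 1) dv

Using F^*(f dg) = (f ∘ F) d(g ∘ F), substitute each coordinate x_i by F_i(u, v) in f_i, and replace dx_i by d F_i = (∂F_i/∂u) du + (∂F_i/∂v) dv.
  For the x component: f_1(F) = 2*v^2 + 2*v + 2; d F_1 = (0) du + (6*v) dv
  For the y component: f_2(F) = -16*v^2 - v - 1; d F_2 = (0) du + (-2*v - 1) dv
Combining and collecting du, dv coefficients:
  coeff of du: 0
  coeff of dv: 44*v^3 + 30*v^2 + 15*v + 1
F^* omega = (44*v^3 + 30*v^2 + 15*v + 1) dv.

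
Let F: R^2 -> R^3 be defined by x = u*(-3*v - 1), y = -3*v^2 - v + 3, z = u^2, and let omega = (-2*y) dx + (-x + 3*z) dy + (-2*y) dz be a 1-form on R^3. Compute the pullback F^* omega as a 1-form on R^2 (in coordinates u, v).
F^* omega = (12*u*v^2 + 4*u*v - 12*u - 18*v^3 - 12*v^2 + 16*v + 6) du + (u*(-18*u*v - 3*u - 36*v^2 - 15*v + 17)) dv

Using F^*(f dg) = (f ∘ F) d(g ∘ F), substitute each coordinate x_i by F_i(u, v) in f_i, and replace dx_i by d F_i = (∂F_i/∂u) du + (∂F_i/∂v) dv.
  For the x component: f_1(F) = 6*v^2 + 2*v - 6; d F_1 = (-3*v - 1) du + (-3*u) dv
  For the y component: f_2(F) = u*(3*u + 3*v + 1); d F_2 = (0) du + (-6*v - 1) dv
  For the z component: f_3(F) = 6*v^2 + 2*v - 6; d F_3 = (2*u) du + (0) dv
Combining and collecting du, dv coefficients:
  coeff of du: 12*u*v^2 + 4*u*v - 12*u - 18*v^3 - 12*v^2 + 16*v + 6
  coeff of dv: u*(-18*u*v - 3*u - 36*v^2 - 15*v + 17)
F^* omega = (12*u*v^2 + 4*u*v - 12*u - 18*v^3 - 12*v^2 + 16*v + 6) du + (u*(-18*u*v - 3*u - 36*v^2 - 15*v + 17)) dv.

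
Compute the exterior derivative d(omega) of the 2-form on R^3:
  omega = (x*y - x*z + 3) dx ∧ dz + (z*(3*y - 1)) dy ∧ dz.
d(omega) = (-x) dx ∧ dy ∧ dz

For a 2-form omega = sum_{i<j} g_{ij} dx_i ∧ dx_j, the exterior derivative is
  d(omega) = sum_{i<j} d(g_{ij}) ∧ dx_i ∧ dx_j = sum_{i<j, k} (∂g_{ij}/∂x_k) dx_k ∧ dx_i ∧ dx_j.
Expand each term, using dx_k ∧ dx_i ∧ dx_j = sgn(permutation) dx_{(a)} ∧ dx_{(b)} ∧ dx_{(c)} with (a < b < c) sorted:
  d(x*y - x*z + 3) includes (∂/∂y)(x*y - x*z + 3) dy = (x) dy, which multiplied by dx ∧ dz gives (-x) dx ∧ dy ∧ dz
Collecting like 3-forms: d(omega) = (-x) dx ∧ dy ∧ dz.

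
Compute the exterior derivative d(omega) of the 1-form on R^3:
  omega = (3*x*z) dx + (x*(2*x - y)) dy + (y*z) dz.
d(omega) = (4*x - y) dx ∧ dy + (-3*x) dx ∧ dz + (z) dy ∧ dz

For a 1-form omega = sum_i f_i dx_i, the exterior derivative is
  d(omega) = sum_{i < j} (∂f_j/∂x_i - ∂f_i/∂x_j) dx_i ∧ dx_j.
  coefficient of dx ∧ dy: ∂f_2/∂x - ∂f_1/∂y = ∂(x*(2*x - y))/∂x - ∂(3*x*z)/∂y = 4*x - y
  coefficient of dx ∧ dz: ∂f_3/∂x - ∂f_1/∂z = ∂(y*z)/∂x - ∂(3*x*z)/∂z = -3*x
  coefficient of dy ∧ dz: ∂f_3/∂y - ∂f_2/∂z = ∂(y*z)/∂y - ∂(x*(2*x - y))/∂z = z
Assembling: d(omega) = (4*x - y) dx ∧ dy + (-3*x) dx ∧ dz + (z) dy ∧ dz.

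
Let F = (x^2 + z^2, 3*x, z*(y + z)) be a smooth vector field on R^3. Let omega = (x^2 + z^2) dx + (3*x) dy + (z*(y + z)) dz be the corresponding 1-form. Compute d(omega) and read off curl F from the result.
d(omega) = (z) dy ∧ dz + (2*z) dz ∧ dx + (3) dx ∧ dy; curl F = (z, 2*z, 3)

d omega = sum_{i<j} (∂f_j/∂x_i - ∂f_i/∂x_j) dx_i ∧ dx_j. Under the identification (dy ∧ dz, dz ∧ dx, dx ∧ dy) ↔ (e_x, e_y, e_z), the coefficients are exactly the components of curl F. Compute:
  ∂R/∂y - ∂Q/∂z = (z) - (0) = z
  ∂P/∂z - ∂R/∂x = (2*z) - (0) = 2*z
  ∂Q/∂x - ∂P/∂y = (3) - (0) = 3.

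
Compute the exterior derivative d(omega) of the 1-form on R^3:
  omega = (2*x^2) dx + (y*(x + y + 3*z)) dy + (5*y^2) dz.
d(omega) = (y) dx ∧ dy + (7*y) dy ∧ dz

For a 1-form omega = sum_i f_i dx_i, the exterior derivative is
  d(omega) = sum_{i < j} (∂f_j/∂x_i - ∂f_i/∂x_j) dx_i ∧ dx_j.
  coefficient of dx ∧ dy: ∂f_2/∂x - ∂f_1/∂y = ∂(y*(x + y + 3*z))/∂x - ∂(2*x^2)/∂y = y
  coefficient of dy ∧ dz: ∂f_3/∂y - ∂f_2/∂z = ∂(5*y^2)/∂y - ∂(y*(x + y + 3*z))/∂z = 7*y
Assembling: d(omega) = (y) dx ∧ dy + (7*y) dy ∧ dz.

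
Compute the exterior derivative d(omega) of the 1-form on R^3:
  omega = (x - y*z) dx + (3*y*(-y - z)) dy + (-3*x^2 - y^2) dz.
d(omega) = (z) dx ∧ dy + (-6*x + y) dx ∧ dz + (y) dy ∧ dz

For a 1-form omega = sum_i f_i dx_i, the exterior derivative is
  d(omega) = sum_{i < j} (∂f_j/∂x_i - ∂f_i/∂x_j) dx_i ∧ dx_j.
  coefficient of dx ∧ dy: ∂f_2/∂x - ∂f_1/∂y = ∂(3*y*(-y - z))/∂x - ∂(x - y*z)/∂y = z
  coefficient of dx ∧ dz: ∂f_3/∂x - ∂f_1/∂z = ∂(-3*x^2 - y^2)/∂x - ∂(x - y*z)/∂z = -6*x + y
  coefficient of dy ∧ dz: ∂f_3/∂y - ∂f_2/∂z = ∂(-3*x^2 - y^2)/∂y - ∂(3*y*(-y - z))/∂z = y
Assembling: d(omega) = (z) dx ∧ dy + (-6*x + y) dx ∧ dz + (y) dy ∧ dz.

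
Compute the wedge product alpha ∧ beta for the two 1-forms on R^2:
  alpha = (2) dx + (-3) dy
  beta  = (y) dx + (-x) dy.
alpha ∧ beta = (-2*x + 3*y) dx ∧ dy

Distribute the wedge, using dx_i ∧ dx_j = -dx_j ∧ dx_i and dx_i ∧ dx_i = 0. For each pair (i, j) with i < j, the coefficient of dx_i ∧ dx_j in alpha ∧ beta is (alpha_i * beta_j - alpha_j * beta_i). Collecting: alpha ∧ beta = (-2*x + 3*y) dx ∧ dy.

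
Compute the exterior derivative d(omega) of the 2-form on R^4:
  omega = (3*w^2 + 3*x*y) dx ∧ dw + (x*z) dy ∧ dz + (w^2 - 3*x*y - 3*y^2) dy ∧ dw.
d(omega) = (-3*x - 3*y) dx ∧ dy ∧ dw + (z) dx ∧ dy ∧ dz

For a 2-form omega = sum_{i<j} g_{ij} dx_i ∧ dx_j, the exterior derivative is
  d(omega) = sum_{i<j} d(g_{ij}) ∧ dx_i ∧ dx_j = sum_{i<j, k} (∂g_{ij}/∂x_k) dx_k ∧ dx_i ∧ dx_j.
Expand each term, using dx_k ∧ dx_i ∧ dx_j = sgn(permutation) dx_{(a)} ∧ dx_{(b)} ∧ dx_{(c)} with (a < b < c) sorted:
  d(3*w^2 + 3*x*y) includes (∂/∂y)(3*w^2 + 3*x*y) dy = (3*x) dy, which multiplied by dx ∧ dw gives (-3*x) dx ∧ dy ∧ dw
  d(x*z) includes (∂/∂x)(x*z) dx = (z) dx, which multiplied by dy ∧ dz gives (z) dx ∧ dy ∧ dz
  d(w^2 - 3*x*y - 3*y^2) includes (∂/∂x)(w^2 - 3*x*y - 3*y^2) dx = (-3*y) dx, which multiplied by dy ∧ dw gives (-3*y) dx ∧ dy ∧ dw
Collecting like 3-forms: d(omega) = (-3*x - 3*y) dx ∧ dy ∧ dw + (z) dx ∧ dy ∧ dz.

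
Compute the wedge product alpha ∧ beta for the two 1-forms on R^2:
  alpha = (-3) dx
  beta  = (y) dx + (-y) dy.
alpha ∧ beta = (3*y) dx ∧ dy

Distribute the wedge, using dx_i ∧ dx_j = -dx_j ∧ dx_i and dx_i ∧ dx_i = 0. For each pair (i, j) with i < j, the coefficient of dx_i ∧ dx_j in alpha ∧ beta is (alpha_i * beta_j - alpha_j * beta_i). Collecting: alpha ∧ beta = (3*y) dx ∧ dy.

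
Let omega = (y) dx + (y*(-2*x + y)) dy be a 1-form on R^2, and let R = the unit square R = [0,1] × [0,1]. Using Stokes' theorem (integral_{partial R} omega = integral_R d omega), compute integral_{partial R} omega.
integral_(partial R) omega = -2

Stokes: integral_partial_R omega = integral_R d omega with d omega = (∂Q/∂x - ∂P/∂y) dx ∧ dy.
  ∂Q/∂x = -2*y
  ∂P/∂y = 1
  integrand = ∂Q/∂x - ∂P/∂y = -2*y - 1.
Integrating over R: integral_0^1 integral_0^1 (-2*y - 1) dx dy = -2.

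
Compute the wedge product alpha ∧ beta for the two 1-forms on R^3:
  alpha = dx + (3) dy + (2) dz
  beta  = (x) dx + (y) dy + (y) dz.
alpha ∧ beta = (-3*x + y) dx ∧ dy + (-2*x + y) dx ∧ dz + (y) dy ∧ dz

Distribute the wedge, using dx_i ∧ dx_j = -dx_j ∧ dx_i and dx_i ∧ dx_i = 0. For each pair (i, j) with i < j, the coefficient of dx_i ∧ dx_j in alpha ∧ beta is (alpha_i * beta_j - alpha_j * beta_i). Collecting: alpha ∧ beta = (-3*x + y) dx ∧ dy + (-2*x + y) dx ∧ dz + (y) dy ∧ dz.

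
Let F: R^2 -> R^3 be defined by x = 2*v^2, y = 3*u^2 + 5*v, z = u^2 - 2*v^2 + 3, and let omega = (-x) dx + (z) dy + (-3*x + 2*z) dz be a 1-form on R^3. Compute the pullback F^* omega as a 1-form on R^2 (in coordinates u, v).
F^* omega = (2*u*(5*u^2 - 16*v^2 + 15)) du + (-8*u^2*v + 5*u^2 + 32*v^3 - 10*v^2 - 24*v + 15) dv

Using F^*(f dg) = (f ∘ F) d(g ∘ F), substitute each coordinate x_i by F_i(u, v) in f_i, and replace dx_i by d F_i = (∂F_i/∂u) du + (∂F_i/∂v) dv.
  For the x component: f_1(F) = -2*v^2; d F_1 = (0) du + (4*v) dv
  For the y component: f_2(F) = u^2 - 2*v^2 + 3; d F_2 = (6*u) du + (5) dv
  For the z component: f_3(F) = 2*u^2 - 10*v^2 + 6; d F_3 = (2*u) du + (-4*v) dv
Combining and collecting du, dv coefficients:
  coeff of du: 2*u*(5*u^2 - 16*v^2 + 15)
  coeff of dv: -8*u^2*v + 5*u^2 + 32*v^3 - 10*v^2 - 24*v + 15
F^* omega = (2*u*(5*u^2 - 16*v^2 + 15)) du + (-8*u^2*v + 5*u^2 + 32*v^3 - 10*v^2 - 24*v + 15) dv.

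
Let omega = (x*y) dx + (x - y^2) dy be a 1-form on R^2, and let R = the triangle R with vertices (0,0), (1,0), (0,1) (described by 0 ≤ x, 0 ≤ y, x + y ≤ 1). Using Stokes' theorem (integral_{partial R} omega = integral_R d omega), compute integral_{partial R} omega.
integral_(partial R) omega = 1/3

Stokes: integral_partial_R omega = integral_R d omega with d omega = (∂Q/∂x - ∂P/∂y) dx ∧ dy.
  ∂Q/∂x = 1
  ∂P/∂y = x
  integrand = ∂Q/∂x - ∂P/∂y = 1 - x.
Integrating over R: integral_0^1 integral_0^{1-x} (1 - x) dy dx = 1/3.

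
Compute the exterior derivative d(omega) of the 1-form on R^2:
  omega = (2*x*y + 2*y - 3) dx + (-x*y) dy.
d(omega) = (-2*x - y - 2) dx ∧ dy

For a 1-form omega = sum_i f_i dx_i, the exterior derivative is
  d(omega) = sum_{i < j} (∂f_j/∂x_i - ∂f_i/∂x_j) dx_i ∧ dx_j.
  coefficient of dx ∧ dy: ∂f_2/∂x - ∂f_1/∂y = ∂(-x*y)/∂x - ∂(2*x*y + 2*y - 3)/∂y = -2*x - y - 2
Assembling: d(omega) = (-2*x - y - 2) dx ∧ dy.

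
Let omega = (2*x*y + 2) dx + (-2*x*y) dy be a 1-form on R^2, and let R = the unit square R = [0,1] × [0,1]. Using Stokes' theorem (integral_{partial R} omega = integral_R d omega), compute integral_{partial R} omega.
integral_(partial R) omega = -2

Stokes: integral_partial_R omega = integral_R d omega with d omega = (∂Q/∂x - ∂P/∂y) dx ∧ dy.
  ∂Q/∂x = -2*y
  ∂P/∂y = 2*x
  integrand = ∂Q/∂x - ∂P/∂y = -2*x - 2*y.
Integrating over R: integral_0^1 integral_0^1 (-2*x - 2*y) dx dy = -2.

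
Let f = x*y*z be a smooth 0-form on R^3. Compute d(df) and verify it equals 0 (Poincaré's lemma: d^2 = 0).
d(df) = 0

Step 1: df = sum_i (∂f/∂x_i) dx_i = (y*z) dx + (x*z) dy + (x*y) dz.
Step 2: Apply d again. Using the 1-form formula, the coefficient of dx ∧ dy in d(df) is ∂^2 f/∂x ∂y - ∂^2 f/∂y ∂x = (z) - (z) = 0 (equality of mixed partials for smooth f).
Similarly for dx ∧ dz and dy ∧ dz — all coefficients vanish. So d(df) = 0.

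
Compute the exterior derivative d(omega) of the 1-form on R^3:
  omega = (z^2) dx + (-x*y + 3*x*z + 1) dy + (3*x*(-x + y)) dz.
d(omega) = (-y + 3*z) dx ∧ dy + (-6*x + 3*y - 2*z) dx ∧ dz

For a 1-form omega = sum_i f_i dx_i, the exterior derivative is
  d(omega) = sum_{i < j} (∂f_j/∂x_i - ∂f_i/∂x_j) dx_i ∧ dx_j.
  coefficient of dx ∧ dy: ∂f_2/∂x - ∂f_1/∂y = ∂(-x*y + 3*x*z + 1)/∂x - ∂(z^2)/∂y = -y + 3*z
  coefficient of dx ∧ dz: ∂f_3/∂x - ∂f_1/∂z = ∂(3*x*(-x + y))/∂x - ∂(z^2)/∂z = -6*x + 3*y - 2*z
Assembling: d(omega) = (-y + 3*z) dx ∧ dy + (-6*x + 3*y - 2*z) dx ∧ dz.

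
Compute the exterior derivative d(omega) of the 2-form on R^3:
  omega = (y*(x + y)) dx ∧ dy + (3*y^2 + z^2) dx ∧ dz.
d(omega) = (-6*y) dx ∧ dy ∧ dz

For a 2-form omega = sum_{i<j} g_{ij} dx_i ∧ dx_j, the exterior derivative is
  d(omega) = sum_{i<j} d(g_{ij}) ∧ dx_i ∧ dx_j = sum_{i<j, k} (∂g_{ij}/∂x_k) dx_k ∧ dx_i ∧ dx_j.
Expand each term, using dx_k ∧ dx_i ∧ dx_j = sgn(permutation) dx_{(a)} ∧ dx_{(b)} ∧ dx_{(c)} with (a < b < c) sorted:
  d(3*y^2 + z^2) includes (∂/∂y)(3*y^2 + z^2) dy = (6*y) dy, which multiplied by dx ∧ dz gives (-6*y) dx ∧ dy ∧ dz
Collecting like 3-forms: d(omega) = (-6*y) dx ∧ dy ∧ dz.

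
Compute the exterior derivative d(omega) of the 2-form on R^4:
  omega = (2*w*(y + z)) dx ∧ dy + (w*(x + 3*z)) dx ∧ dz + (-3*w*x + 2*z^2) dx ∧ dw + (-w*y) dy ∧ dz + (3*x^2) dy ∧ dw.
d(omega) = (2*w) dx ∧ dy ∧ dz + (6*x + 2*y + 2*z) dx ∧ dy ∧ dw + (x - z) dx ∧ dz ∧ dw + (-y) dy ∧ dz ∧ dw

For a 2-form omega = sum_{i<j} g_{ij} dx_i ∧ dx_j, the exterior derivative is
  d(omega) = sum_{i<j} d(g_{ij}) ∧ dx_i ∧ dx_j = sum_{i<j, k} (∂g_{ij}/∂x_k) dx_k ∧ dx_i ∧ dx_j.
Expand each term, using dx_k ∧ dx_i ∧ dx_j = sgn(permutation) dx_{(a)} ∧ dx_{(b)} ∧ dx_{(c)} with (a < b < c) sorted:
  d(2*w*(y + z)) includes (∂/∂z)(2*w*(y + z)) dz = (2*w) dz, which multiplied by dx ∧ dy gives (2*w) dx ∧ dy ∧ dz
  d(2*w*(y + z)) includes (∂/∂w)(2*w*(y + z)) dw = (2*y + 2*z) dw, which multiplied by dx ∧ dy gives (2*y + 2*z) dx ∧ dy ∧ dw
  d(w*(x + 3*z)) includes (∂/∂w)(w*(x + 3*z)) dw = (x + 3*z) dw, which multiplied by dx ∧ dz gives (x + 3*z) dx ∧ dz ∧ dw
  d(-3*w*x + 2*z^2) includes (∂/∂z)(-3*w*x + 2*z^2) dz = (4*z) dz, which multiplied by dx ∧ dw gives (-4*z) dx ∧ dz ∧ dw
  d(-w*y) includes (∂/∂w)(-w*y) dw = (-y) dw, which multiplied by dy ∧ dz gives (-y) dy ∧ dz ∧ dw
  d(3*x^2) includes (∂/∂x)(3*x^2) dx = (6*x) dx, which multiplied by dy ∧ dw gives (6*x) dx ∧ dy ∧ dw
Collecting like 3-forms: d(omega) = (2*w) dx ∧ dy ∧ dz + (6*x + 2*y + 2*z) dx ∧ dy ∧ dw + (x - z) dx ∧ dz ∧ dw + (-y) dy ∧ dz ∧ dw.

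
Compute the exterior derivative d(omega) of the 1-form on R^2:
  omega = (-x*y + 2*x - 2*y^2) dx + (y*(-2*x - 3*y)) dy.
d(omega) = (x + 2*y) dx ∧ dy

For a 1-form omega = sum_i f_i dx_i, the exterior derivative is
  d(omega) = sum_{i < j} (∂f_j/∂x_i - ∂f_i/∂x_j) dx_i ∧ dx_j.
  coefficient of dx ∧ dy: ∂f_2/∂x - ∂f_1/∂y = ∂(y*(-2*x - 3*y))/∂x - ∂(-x*y + 2*x - 2*y^2)/∂y = x + 2*y
Assembling: d(omega) = (x + 2*y) dx ∧ dy.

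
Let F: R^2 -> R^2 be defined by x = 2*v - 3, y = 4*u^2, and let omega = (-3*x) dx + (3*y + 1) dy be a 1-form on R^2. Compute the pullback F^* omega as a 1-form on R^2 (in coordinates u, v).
F^* omega = (96*u^3 + 8*u) du + (18 - 12*v) dv

Using F^*(f dg) = (f ∘ F) d(g ∘ F), substitute each coordinate x_i by F_i(u, v) in f_i, and replace dx_i by d F_i = (∂F_i/∂u) du + (∂F_i/∂v) dv.
  For the x component: f_1(F) = 9 - 6*v; d F_1 = (0) du + (2) dv
  For the y component: f_2(F) = 12*u^2 + 1; d F_2 = (8*u) du + (0) dv
Combining and collecting du, dv coefficients:
  coeff of du: 96*u^3 + 8*u
  coeff of dv: 18 - 12*v
F^* omega = (96*u^3 + 8*u) du + (18 - 12*v) dv.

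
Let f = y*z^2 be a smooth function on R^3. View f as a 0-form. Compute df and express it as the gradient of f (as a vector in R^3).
df = (0) dx + (z^2) dy + (2*y*z) dz; grad f = (0, z^2, 2*y*z)

For a 0-form f, d f = (∂f/∂x) dx + (∂f/∂y) dy + (∂f/∂z) dz. The components of the vector representation are exactly the entries of grad f in Cartesian coordinates:
  ∂f/∂x = 0
  ∂f/∂y = z^2
  ∂f/∂z = 2*y*z.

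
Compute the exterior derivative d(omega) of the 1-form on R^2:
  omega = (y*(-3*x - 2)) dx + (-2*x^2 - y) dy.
d(omega) = (2 - x) dx ∧ dy

For a 1-form omega = sum_i f_i dx_i, the exterior derivative is
  d(omega) = sum_{i < j} (∂f_j/∂x_i - ∂f_i/∂x_j) dx_i ∧ dx_j.
  coefficient of dx ∧ dy: ∂f_2/∂x - ∂f_1/∂y = ∂(-2*x^2 - y)/∂x - ∂(y*(-3*x - 2))/∂y = 2 - x
Assembling: d(omega) = (2 - x) dx ∧ dy.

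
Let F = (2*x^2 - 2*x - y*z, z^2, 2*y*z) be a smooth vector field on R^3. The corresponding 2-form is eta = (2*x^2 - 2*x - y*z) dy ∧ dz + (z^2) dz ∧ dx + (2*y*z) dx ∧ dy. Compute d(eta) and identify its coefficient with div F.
d(eta) = (4*x + 2*y - 2) dx ∧ dy ∧ dz; div F = 4*x + 2*y - 2

For a 2-form in R^3 of the form above, applying d gives a 3-form with coefficient ∂P/∂x + ∂Q/∂y + ∂R/∂z:
  ∂P/∂x = 4*x - 2
  ∂Q/∂y = 0
  ∂R/∂z = 2*y
Sum = 4*x + 2*y - 2, which is exactly div F.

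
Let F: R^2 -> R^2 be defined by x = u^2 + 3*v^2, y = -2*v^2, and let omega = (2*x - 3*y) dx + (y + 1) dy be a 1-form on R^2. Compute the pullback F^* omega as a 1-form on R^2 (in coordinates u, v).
F^* omega = (4*u*(u^2 + 6*v^2)) du + (4*v*(3*u^2 + 20*v^2 - 1)) dv

Using F^*(f dg) = (f ∘ F) d(g ∘ F), substitute each coordinate x_i by F_i(u, v) in f_i, and replace dx_i by d F_i = (∂F_i/∂u) du + (∂F_i/∂v) dv.
  For the x component: f_1(F) = 2*u^2 + 12*v^2; d F_1 = (2*u) du + (6*v) dv
  For the y component: f_2(F) = 1 - 2*v^2; d F_2 = (0) du + (-4*v) dv
Combining and collecting du, dv coefficients:
  coeff of du: 4*u*(u^2 + 6*v^2)
  coeff of dv: 4*v*(3*u^2 + 20*v^2 - 1)
F^* omega = (4*u*(u^2 + 6*v^2)) du + (4*v*(3*u^2 + 20*v^2 - 1)) dv.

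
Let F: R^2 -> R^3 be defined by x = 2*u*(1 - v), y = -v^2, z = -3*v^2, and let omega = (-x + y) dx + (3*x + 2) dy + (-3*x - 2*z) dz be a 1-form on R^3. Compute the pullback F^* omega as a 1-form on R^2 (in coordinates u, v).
F^* omega = (-4*u*v^2 + 8*u*v - 4*u + 2*v^3 - 2*v^2) du + (-4*u^2*v + 4*u^2 - 22*u*v^2 + 24*u*v - 36*v^3 - 4*v) dv

Using F^*(f dg) = (f ∘ F) d(g ∘ F), substitute each coordinate x_i by F_i(u, v) in f_i, and replace dx_i by d F_i = (∂F_i/∂u) du + (∂F_i/∂v) dv.
  For the x component: f_1(F) = 2*u*v - 2*u - v^2; d F_1 = (2 - 2*v) du + (-2*u) dv
  For the y component: f_2(F) = -6*u*v + 6*u + 2; d F_2 = (0) du + (-2*v) dv
  For the z component: f_3(F) = 6*u*v - 6*u + 6*v^2; d F_3 = (0) du + (-6*v) dv
Combining and collecting du, dv coefficients:
  coeff of du: -4*u*v^2 + 8*u*v - 4*u + 2*v^3 - 2*v^2
  coeff of dv: -4*u^2*v + 4*u^2 - 22*u*v^2 + 24*u*v - 36*v^3 - 4*v
F^* omega = (-4*u*v^2 + 8*u*v - 4*u + 2*v^3 - 2*v^2) du + (-4*u^2*v + 4*u^2 - 22*u*v^2 + 24*u*v - 36*v^3 - 4*v) dv.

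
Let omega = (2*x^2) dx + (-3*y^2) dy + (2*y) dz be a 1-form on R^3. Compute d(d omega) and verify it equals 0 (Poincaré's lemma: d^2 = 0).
d(d omega) = 0

Step 1: d omega = sum_{i<j} (∂f_j/∂x_i - ∂f_i/∂x_j) dx_i ∧ dx_j:
  coeff of dx ∧ dy: 0
  coeff of dx ∧ dz: 0
  coeff of dy ∧ dz: 2
Step 2: Apply d again to each 2-form coefficient. The only possible 3-form in R^3 is dx ∧ dy ∧ dz, with coefficient
  ∂(coeff of dy∧dz)/∂x - ∂(coeff of dx∧dz)/∂y + ∂(coeff of dx∧dy)/∂z
  = ∂/∂x (2) - ∂/∂y (0) + ∂/∂z (0).
Each of these terms simplifies to sums of mixed partials that cancel in pairs. The result is 0 (by equality of mixed partials for smooth functions — Schwarz / Clairaut).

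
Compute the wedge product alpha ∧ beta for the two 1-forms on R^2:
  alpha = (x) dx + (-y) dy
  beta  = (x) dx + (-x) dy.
alpha ∧ beta = (x*(-x + y)) dx ∧ dy

Distribute the wedge, using dx_i ∧ dx_j = -dx_j ∧ dx_i and dx_i ∧ dx_i = 0. For each pair (i, j) with i < j, the coefficient of dx_i ∧ dx_j in alpha ∧ beta is (alpha_i * beta_j - alpha_j * beta_i). Collecting: alpha ∧ beta = (x*(-x + y)) dx ∧ dy.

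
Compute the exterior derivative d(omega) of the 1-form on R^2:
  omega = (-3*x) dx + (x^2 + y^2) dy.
d(omega) = (2*x) dx ∧ dy

For a 1-form omega = sum_i f_i dx_i, the exterior derivative is
  d(omega) = sum_{i < j} (∂f_j/∂x_i - ∂f_i/∂x_j) dx_i ∧ dx_j.
  coefficient of dx ∧ dy: ∂f_2/∂x - ∂f_1/∂y = ∂(x^2 + y^2)/∂x - ∂(-3*x)/∂y = 2*x
Assembling: d(omega) = (2*x) dx ∧ dy.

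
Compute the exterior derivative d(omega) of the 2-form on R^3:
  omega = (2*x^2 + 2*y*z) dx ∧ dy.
d(omega) = (2*y) dx ∧ dy ∧ dz

For a 2-form omega = sum_{i<j} g_{ij} dx_i ∧ dx_j, the exterior derivative is
  d(omega) = sum_{i<j} d(g_{ij}) ∧ dx_i ∧ dx_j = sum_{i<j, k} (∂g_{ij}/∂x_k) dx_k ∧ dx_i ∧ dx_j.
Expand each term, using dx_k ∧ dx_i ∧ dx_j = sgn(permutation) dx_{(a)} ∧ dx_{(b)} ∧ dx_{(c)} with (a < b < c) sorted:
  d(2*x^2 + 2*y*z) includes (∂/∂z)(2*x^2 + 2*y*z) dz = (2*y) dz, which multiplied by dx ∧ dy gives (2*y) dx ∧ dy ∧ dz
Collecting like 3-forms: d(omega) = (2*y) dx ∧ dy ∧ dz.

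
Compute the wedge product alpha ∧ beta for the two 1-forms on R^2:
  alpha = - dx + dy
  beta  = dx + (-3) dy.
alpha ∧ beta = (2) dx ∧ dy

Distribute the wedge, using dx_i ∧ dx_j = -dx_j ∧ dx_i and dx_i ∧ dx_i = 0. For each pair (i, j) with i < j, the coefficient of dx_i ∧ dx_j in alpha ∧ beta is (alpha_i * beta_j - alpha_j * beta_i). Collecting: alpha ∧ beta = (2) dx ∧ dy.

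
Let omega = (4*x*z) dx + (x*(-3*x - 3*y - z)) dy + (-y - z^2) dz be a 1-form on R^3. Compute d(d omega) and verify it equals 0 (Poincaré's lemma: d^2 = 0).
d(d omega) = 0

Step 1: d omega = sum_{i<j} (∂f_j/∂x_i - ∂f_i/∂x_j) dx_i ∧ dx_j:
  coeff of dx ∧ dy: -6*x - 3*y - z
  coeff of dx ∧ dz: -4*x
  coeff of dy ∧ dz: x - 1
Step 2: Apply d again to each 2-form coefficient. The only possible 3-form in R^3 is dx ∧ dy ∧ dz, with coefficient
  ∂(coeff of dy∧dz)/∂x - ∂(coeff of dx∧dz)/∂y + ∂(coeff of dx∧dy)/∂z
  = ∂/∂x (x - 1) - ∂/∂y (-4*x) + ∂/∂z (-6*x - 3*y - z).
Each of these terms simplifies to sums of mixed partials that cancel in pairs. The result is 0 (by equality of mixed partials for smooth functions — Schwarz / Clairaut).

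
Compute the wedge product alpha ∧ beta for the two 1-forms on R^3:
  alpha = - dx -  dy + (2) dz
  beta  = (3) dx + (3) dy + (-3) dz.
alpha ∧ beta = (-3) dx ∧ dz + (-3) dy ∧ dz

Distribute the wedge, using dx_i ∧ dx_j = -dx_j ∧ dx_i and dx_i ∧ dx_i = 0. For each pair (i, j) with i < j, the coefficient of dx_i ∧ dx_j in alpha ∧ beta is (alpha_i * beta_j - alpha_j * beta_i). Collecting: alpha ∧ beta = (-3) dx ∧ dz + (-3) dy ∧ dz.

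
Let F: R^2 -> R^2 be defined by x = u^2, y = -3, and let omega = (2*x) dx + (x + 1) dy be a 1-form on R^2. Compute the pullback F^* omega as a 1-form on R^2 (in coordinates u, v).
F^* omega = (4*u^3) du

Using F^*(f dg) = (f ∘ F) d(g ∘ F), substitute each coordinate x_i by F_i(u, v) in f_i, and replace dx_i by d F_i = (∂F_i/∂u) du + (∂F_i/∂v) dv.
  For the x component: f_1(F) = 2*u^2; d F_1 = (2*u) du + (0) dv
  For the y component: f_2(F) = u^2 + 1; d F_2 = (0) du + (0) dv
Combining and collecting du, dv coefficients:
  coeff of du: 4*u^3
  coeff of dv: 0
F^* omega = (4*u^3) du.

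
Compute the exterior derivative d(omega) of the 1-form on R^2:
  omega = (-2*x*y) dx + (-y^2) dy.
d(omega) = (2*x) dx ∧ dy

For a 1-form omega = sum_i f_i dx_i, the exterior derivative is
  d(omega) = sum_{i < j} (∂f_j/∂x_i - ∂f_i/∂x_j) dx_i ∧ dx_j.
  coefficient of dx ∧ dy: ∂f_2/∂x - ∂f_1/∂y = ∂(-y^2)/∂x - ∂(-2*x*y)/∂y = 2*x
Assembling: d(omega) = (2*x) dx ∧ dy.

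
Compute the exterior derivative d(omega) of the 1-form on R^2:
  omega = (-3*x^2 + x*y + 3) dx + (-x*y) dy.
d(omega) = (-x - y) dx ∧ dy

For a 1-form omega = sum_i f_i dx_i, the exterior derivative is
  d(omega) = sum_{i < j} (∂f_j/∂x_i - ∂f_i/∂x_j) dx_i ∧ dx_j.
  coefficient of dx ∧ dy: ∂f_2/∂x - ∂f_1/∂y = ∂(-x*y)/∂x - ∂(-3*x^2 + x*y + 3)/∂y = -x - y
Assembling: d(omega) = (-x - y) dx ∧ dy.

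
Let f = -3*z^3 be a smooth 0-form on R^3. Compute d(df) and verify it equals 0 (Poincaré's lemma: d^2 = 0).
d(df) = 0

Step 1: df = sum_i (∂f/∂x_i) dx_i = (0) dx + (0) dy + (-9*z^2) dz.
Step 2: Apply d again. Using the 1-form formula, the coefficient of dx ∧ dy in d(df) is ∂^2 f/∂x ∂y - ∂^2 f/∂y ∂x = (0) - (0) = 0 (equality of mixed partials for smooth f).
Similarly for dx ∧ dz and dy ∧ dz — all coefficients vanish. So d(df) = 0.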